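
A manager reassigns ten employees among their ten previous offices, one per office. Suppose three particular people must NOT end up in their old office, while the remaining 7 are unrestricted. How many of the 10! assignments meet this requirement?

2656080

Let A_j be the event that the j-th constrained one is fixed. By inclusion-exclusion over the 3 events:
Σ_{j=0}^{3} (-1)^j C(3,j)(10-j)!
= C(3,0)·10! - C(3,1)·9! + C(3,2)·8! - C(3,3)·7!
= 3628800 - 1088640 + 120960 - 5040
= 2656080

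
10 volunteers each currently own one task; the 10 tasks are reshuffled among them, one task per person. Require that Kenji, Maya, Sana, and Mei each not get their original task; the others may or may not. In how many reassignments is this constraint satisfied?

2399760

Inclusion-exclusion on the 4 forbidden self-matches:
Σ_{j=0}^{4} (-1)^j C(4,j)(10-j)!
= C(4,0)·10! - C(4,1)·9! + C(4,2)·8! - C(4,3)·7! + C(4,4)·6!
= 3628800 - 1451520 + 241920 - 20160 + 720
= 2399760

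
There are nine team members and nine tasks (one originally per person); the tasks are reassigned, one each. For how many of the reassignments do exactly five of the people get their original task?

Pick the 5 fixed positions: C(9,5) = 126 ways.
The remaining 4 must be deranged: !4 = 9.
Total: 126 × 9 = 1134.

1134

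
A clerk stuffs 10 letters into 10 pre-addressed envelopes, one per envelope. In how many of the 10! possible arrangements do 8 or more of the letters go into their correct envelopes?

46

Sum C(10,i)·!(10-i) for i = 8..10:
  i=8: C(10,8)·!2 = 45·1 = 45
  i=9: C(10,9)·!1 = 10·0 = 0
  i=10: C(10,10)·!0 = 1·1 = 1
Total = 46.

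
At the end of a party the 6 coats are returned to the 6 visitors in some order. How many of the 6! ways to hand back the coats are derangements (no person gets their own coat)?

Recurrence: !6 = 6·!5 + (-1)^6.
!6 = 6·44 + 1 = 265

265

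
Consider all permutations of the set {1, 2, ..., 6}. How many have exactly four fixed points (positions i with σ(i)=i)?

Pick the 4 fixed positions: C(6,4) = 15 ways.
The remaining 2 must be deranged: !2 = 1.
Total: 15 × 1 = 15.

15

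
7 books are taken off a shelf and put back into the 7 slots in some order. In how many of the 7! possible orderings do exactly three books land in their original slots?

315

Pick the 3 fixed positions: C(7,3) = 35 ways.
The remaining 4 must be deranged: !4 = 9.
Total: 35 × 9 = 315.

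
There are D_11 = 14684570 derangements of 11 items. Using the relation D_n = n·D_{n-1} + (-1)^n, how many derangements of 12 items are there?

D_12 = 12·14684570 + 1 = 176214841.

176214841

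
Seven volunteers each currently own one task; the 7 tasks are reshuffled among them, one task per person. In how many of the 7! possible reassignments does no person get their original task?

1854

The number of derangements of 7 is !7 = Σ_{k=0}^{7} (-1)^k·7!/k!
= 7! - 7!/1! + 7!/2! - 7!/3! + 7!/4! - 7!/5! + 7!/6! - 7!/7!
= 5040 - 5040 + 2520 - 840 + 210 - 42 + 7 - 1
= 1854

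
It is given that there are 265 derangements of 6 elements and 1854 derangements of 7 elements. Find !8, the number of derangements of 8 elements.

14833

!8 = (8-1)·(!7 + !6) = 7·(1854 + 265) = 7·2119 = 14833.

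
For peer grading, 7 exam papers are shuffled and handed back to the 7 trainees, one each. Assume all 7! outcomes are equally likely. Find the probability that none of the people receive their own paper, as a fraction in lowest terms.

103/280

Favorable outcomes: !7 = 1854.
Total outcomes: 7! = 5040.
Probability = 1854/5040 = 103/280.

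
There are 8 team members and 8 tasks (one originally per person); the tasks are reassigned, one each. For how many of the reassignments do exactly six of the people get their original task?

28

Choose which 6 of the 8 are fixed: C(8,6) = 28.
The other 2 form a derangement: !2 = 1.
Total: 28 × 1 = 28.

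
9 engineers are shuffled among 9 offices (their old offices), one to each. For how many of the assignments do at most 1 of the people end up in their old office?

266993

Sum C(9,i)·!(9-i) for i = 0..1:
  i=0: C(9,0)·!9 = 1·133496 = 133496
  i=1: C(9,1)·!8 = 9·14833 = 133497
Total = 266993.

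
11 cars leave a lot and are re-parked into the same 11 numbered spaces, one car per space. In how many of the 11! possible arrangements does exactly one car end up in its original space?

14684571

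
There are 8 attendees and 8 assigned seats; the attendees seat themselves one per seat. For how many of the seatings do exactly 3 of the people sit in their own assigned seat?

2464

Pick the 3 fixed positions: C(8,3) = 56 ways.
The remaining 5 must be deranged: !5 = 44.
Total: 56 × 44 = 2464.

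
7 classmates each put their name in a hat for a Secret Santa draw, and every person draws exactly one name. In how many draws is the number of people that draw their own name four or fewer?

Sum C(7,i)·!(7-i) for i = 0..4:
  i=0: C(7,0)·!7 = 1·1854 = 1854
  i=1: C(7,1)·!6 = 7·265 = 1855
  i=2: C(7,2)·!5 = 21·44 = 924
  i=3: C(7,3)·!4 = 35·9 = 315
  i=4: C(7,4)·!3 = 35·2 = 70
Total = 5018.

5018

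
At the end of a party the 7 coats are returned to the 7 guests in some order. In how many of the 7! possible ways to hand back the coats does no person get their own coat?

1854

By inclusion-exclusion, !7 = Σ (-1)^k · 7!/k! for k=0..7
= 7! - 7!/1! + 7!/2! - 7!/3! + 7!/4! - 7!/5! + 7!/6! - 7!/7!
= 5040 - 5040 + 2520 - 840 + 210 - 42 + 7 - 1
= 1854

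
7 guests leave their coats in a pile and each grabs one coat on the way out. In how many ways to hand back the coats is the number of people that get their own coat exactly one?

Choose which one of the 7 is fixed: C(7,1) = 7.
The remaining 6 must be deranged: !6 = 265.
Total: 7 × 265 = 1855.

1855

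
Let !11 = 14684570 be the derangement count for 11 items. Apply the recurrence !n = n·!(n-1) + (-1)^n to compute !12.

!12 = 12·14684570 + 1 = 176214841.

176214841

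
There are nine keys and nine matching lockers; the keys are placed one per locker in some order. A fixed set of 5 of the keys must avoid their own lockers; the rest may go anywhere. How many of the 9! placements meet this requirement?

205056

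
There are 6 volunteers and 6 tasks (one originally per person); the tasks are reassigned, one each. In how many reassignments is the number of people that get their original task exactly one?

264

Pick the single fixed position: C(6,1) = 6 ways.
The other 5 form a derangement: !5 = 44.
Total: 6 × 44 = 264.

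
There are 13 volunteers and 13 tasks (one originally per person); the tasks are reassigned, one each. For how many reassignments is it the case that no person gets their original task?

2290792932

Recurrence: !13 = 12·(!12 + !11).
!13 = 12·(176214841 + 14684570) = 12·190899411 = 2290792932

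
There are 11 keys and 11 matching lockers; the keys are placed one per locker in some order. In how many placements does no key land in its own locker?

14684570

!11 is the nearest integer to 11!/e.
11! = 39916800, and 39916800/e ≈ 14684570.08, so !11 = 14684570.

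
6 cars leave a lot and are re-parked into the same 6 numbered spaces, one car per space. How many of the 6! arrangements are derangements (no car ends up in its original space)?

265

By inclusion-exclusion, !6 = Σ (-1)^k · 6!/k! for k=0..6
= 6! - 6!/1! + 6!/2! - 6!/3! + 6!/4! - 6!/5! + 6!/6!
= 720 - 720 + 360 - 120 + 30 - 6 + 1
= 265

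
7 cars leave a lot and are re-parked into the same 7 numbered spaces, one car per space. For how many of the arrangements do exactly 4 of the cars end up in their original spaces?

Pick the 4 fixed positions: C(7,4) = 35 ways.
The other 3 form a derangement: !3 = 2.
Total: 35 × 2 = 70.

70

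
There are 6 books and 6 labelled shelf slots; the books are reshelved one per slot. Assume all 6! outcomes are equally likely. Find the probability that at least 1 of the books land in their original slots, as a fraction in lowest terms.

91/144

Favorable outcomes: Σ_{i≥1} C(6,i)·!(6-i) = 6·44 + 15·9 + 20·2 + 15·1 + 6·0 + 1·1 = 455.
Total outcomes: 6! = 720.
Probability = 455/720 = 91/144.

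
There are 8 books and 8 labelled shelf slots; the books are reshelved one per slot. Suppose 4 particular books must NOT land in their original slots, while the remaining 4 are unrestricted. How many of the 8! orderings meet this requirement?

Let A_j be the event that the j-th constrained one is fixed. By inclusion-exclusion over the 4 events:
Σ_{j=0}^{4} (-1)^j C(4,j)(8-j)!
= C(4,0)·8! - C(4,1)·7! + C(4,2)·6! - C(4,3)·5! + C(4,4)·4!
= 40320 - 20160 + 4320 - 480 + 24
= 24024

24024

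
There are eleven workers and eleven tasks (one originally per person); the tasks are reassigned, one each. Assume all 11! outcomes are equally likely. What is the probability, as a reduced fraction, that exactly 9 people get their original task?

Favorable outcomes: C(11,9)·!2 = 55·1 = 55.
Total outcomes: 11! = 39916800.
Probability = 55/39916800 = 1/725760.

1/725760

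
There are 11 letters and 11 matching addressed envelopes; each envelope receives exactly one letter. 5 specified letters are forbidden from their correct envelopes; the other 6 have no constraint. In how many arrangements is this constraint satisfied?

Inclusion-exclusion on the 5 forbidden self-matches:
Σ_{j=0}^{5} (-1)^j C(5,j)(11-j)!
= C(5,0)·11! - C(5,1)·10! + C(5,2)·9! - C(5,3)·8! + C(5,4)·7! - C(5,5)·6!
= 39916800 - 18144000 + 3628800 - 403200 + 25200 - 720
= 25022880

25022880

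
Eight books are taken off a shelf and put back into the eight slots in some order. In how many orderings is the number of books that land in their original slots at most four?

40179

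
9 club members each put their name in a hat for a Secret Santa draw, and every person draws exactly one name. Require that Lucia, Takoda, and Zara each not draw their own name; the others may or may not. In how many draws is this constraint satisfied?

256320

Let A_j be the event that the j-th constrained one is fixed. By inclusion-exclusion over the 3 events:
Σ_{j=0}^{3} (-1)^j C(3,j)(9-j)!
= C(3,0)·9! - C(3,1)·8! + C(3,2)·7! - C(3,3)·6!
= 362880 - 120960 + 15120 - 720
= 256320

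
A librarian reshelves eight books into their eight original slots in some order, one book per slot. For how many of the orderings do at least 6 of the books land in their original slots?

# with exactly i fixed is C(8,i)·!(8-i); sum over i=6..8:
  i=6: C(8,6)·!2 = 28·1 = 28
  i=7: C(8,7)·!1 = 8·0 = 0
  i=8: C(8,8)·!0 = 1·1 = 1
Total = 29.

29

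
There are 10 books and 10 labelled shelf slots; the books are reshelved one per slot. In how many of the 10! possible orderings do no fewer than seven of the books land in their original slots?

# with exactly i fixed is C(10,i)·!(10-i); sum over i=7..10:
  i=7: C(10,7)·!3 = 120·2 = 240
  i=8: C(10,8)·!2 = 45·1 = 45
  i=9: C(10,9)·!1 = 10·0 = 0
  i=10: C(10,10)·!0 = 1·1 = 1
Total = 286.

286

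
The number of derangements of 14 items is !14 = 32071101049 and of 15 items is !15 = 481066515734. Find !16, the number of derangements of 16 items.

7697064251745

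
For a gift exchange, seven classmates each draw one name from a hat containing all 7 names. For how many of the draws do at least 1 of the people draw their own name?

3186

# with exactly i fixed is C(7,i)·!(7-i); sum over i=1..7:
  i=1: C(7,1)·!6 = 7·265 = 1855
  i=2: C(7,2)·!5 = 21·44 = 924
  i=3: C(7,3)·!4 = 35·9 = 315
  i=4: C(7,4)·!3 = 35·2 = 70
  i=5: C(7,5)·!2 = 21·1 = 21
  i=6: C(7,6)·!1 = 7·0 = 0
  i=7: C(7,7)·!0 = 1·1 = 1
Total = 3186.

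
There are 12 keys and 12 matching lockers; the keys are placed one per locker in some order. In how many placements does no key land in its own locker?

Use !n = (n-1)(!(n-1) + !(n-2)).
!12 = 11·(14684570 + 1334961) = 11·16019531 = 176214841

176214841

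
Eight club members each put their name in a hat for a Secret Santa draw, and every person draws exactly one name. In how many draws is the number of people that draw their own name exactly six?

Choose which 6 of the 8 are fixed: C(8,6) = 28.
The remaining 2 must be deranged: !2 = 1.
Total: 28 × 1 = 28.

28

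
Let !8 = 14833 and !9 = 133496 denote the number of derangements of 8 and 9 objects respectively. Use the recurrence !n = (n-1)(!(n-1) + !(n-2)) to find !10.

1334961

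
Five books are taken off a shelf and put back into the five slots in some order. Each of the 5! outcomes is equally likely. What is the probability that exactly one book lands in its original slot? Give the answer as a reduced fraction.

3/8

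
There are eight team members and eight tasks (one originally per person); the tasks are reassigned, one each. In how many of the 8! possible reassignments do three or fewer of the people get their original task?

39549

# with exactly i fixed is C(8,i)·!(8-i); sum over i=0..3:
  i=0: C(8,0)·!8 = 1·14833 = 14833
  i=1: C(8,1)·!7 = 8·1854 = 14832
  i=2: C(8,2)·!6 = 28·265 = 7420
  i=3: C(8,3)·!5 = 56·44 = 2464
Total = 39549.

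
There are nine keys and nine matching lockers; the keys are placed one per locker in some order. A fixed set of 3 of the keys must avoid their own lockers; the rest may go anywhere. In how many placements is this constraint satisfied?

256320

Let A_j be the event that the j-th constrained one is fixed. By inclusion-exclusion over the 3 events:
Σ_{j=0}^{3} (-1)^j C(3,j)(9-j)!
= C(3,0)·9! - C(3,1)·8! + C(3,2)·7! - C(3,3)·6!
= 362880 - 120960 + 15120 - 720
= 256320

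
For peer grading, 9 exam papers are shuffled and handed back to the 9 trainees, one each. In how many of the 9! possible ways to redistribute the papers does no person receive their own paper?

Use !n = n·!(n-1) + (-1)^n.
!9 = 9·14833 - 1 = 133496

133496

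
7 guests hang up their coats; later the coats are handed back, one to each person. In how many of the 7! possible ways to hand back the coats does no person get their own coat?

1854

By inclusion-exclusion, !7 = Σ (-1)^k · 7!/k! for k=0..7
= 7! - 7!/1! + 7!/2! - 7!/3! + 7!/4! - 7!/5! + 7!/6! - 7!/7!
= 5040 - 5040 + 2520 - 840 + 210 - 42 + 7 - 1
= 1854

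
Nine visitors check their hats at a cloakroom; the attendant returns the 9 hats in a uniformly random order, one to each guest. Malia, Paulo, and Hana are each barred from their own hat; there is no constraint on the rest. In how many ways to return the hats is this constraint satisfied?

Let A_j be the event that the j-th constrained one is fixed. By inclusion-exclusion over the 3 events:
Σ_{j=0}^{3} (-1)^j C(3,j)(9-j)!
= C(3,0)·9! - C(3,1)·8! + C(3,2)·7! - C(3,3)·6!
= 362880 - 120960 + 15120 - 720
= 256320

256320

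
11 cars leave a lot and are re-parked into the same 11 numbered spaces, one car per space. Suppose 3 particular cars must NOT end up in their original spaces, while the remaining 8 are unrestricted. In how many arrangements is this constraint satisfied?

Let A_j be the event that the j-th constrained one is fixed. By inclusion-exclusion over the 3 events:
Σ_{j=0}^{3} (-1)^j C(3,j)(11-j)!
= C(3,0)·11! - C(3,1)·10! + C(3,2)·9! - C(3,3)·8!
= 39916800 - 10886400 + 1088640 - 40320
= 30078720

30078720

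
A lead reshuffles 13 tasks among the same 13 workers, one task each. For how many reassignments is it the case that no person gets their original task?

The subfactorial !13 = [13!/e] (nearest integer).
13! = 6227020800, and 6227020800/e ≈ 2290792932.07, so !13 = 2290792932.

2290792932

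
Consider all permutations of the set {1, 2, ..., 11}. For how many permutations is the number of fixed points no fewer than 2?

10547659

Sum C(11,i)·!(11-i) for i = 2..11:
  i=2: C(11,2)·!9 = 55·133496 = 7342280
  i=3: C(11,3)·!8 = 165·14833 = 2447445
  i=4: C(11,4)·!7 = 330·1854 = 611820
  i=5: C(11,5)·!6 = 462·265 = 122430
  i=6: C(11,6)·!5 = 462·44 = 20328
  i=7: C(11,7)·!4 = 330·9 = 2970
  i=8: C(11,8)·!3 = 165·2 = 330
  i=9: C(11,9)·!2 = 55·1 = 55
  i=10: C(11,10)·!1 = 11·0 = 0
  i=11: C(11,11)·!0 = 1·1 = 1
Total = 10547659.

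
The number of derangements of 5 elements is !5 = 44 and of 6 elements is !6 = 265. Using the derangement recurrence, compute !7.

!7 = (7-1)·(!6 + !5) = 6·(265 + 44) = 6·309 = 1854.

1854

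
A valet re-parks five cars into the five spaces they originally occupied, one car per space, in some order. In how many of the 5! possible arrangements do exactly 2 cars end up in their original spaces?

Choose which 2 of the 5 are fixed: C(5,2) = 10.
The other 3 form a derangement: !3 = 2.
Total: 10 × 2 = 20.

20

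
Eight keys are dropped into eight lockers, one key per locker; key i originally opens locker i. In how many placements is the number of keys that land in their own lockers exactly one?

14832

Pick the single fixed position: C(8,1) = 8 ways.
The remaining 7 must be deranged: !7 = 1854.
Total: 8 × 1854 = 14832.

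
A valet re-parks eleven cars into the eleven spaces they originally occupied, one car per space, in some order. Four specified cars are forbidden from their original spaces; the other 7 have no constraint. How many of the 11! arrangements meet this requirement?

Inclusion-exclusion on the 4 forbidden self-matches:
Σ_{j=0}^{4} (-1)^j C(4,j)(11-j)!
= C(4,0)·11! - C(4,1)·10! + C(4,2)·9! - C(4,3)·8! + C(4,4)·7!
= 39916800 - 14515200 + 2177280 - 161280 + 5040
= 27422640

27422640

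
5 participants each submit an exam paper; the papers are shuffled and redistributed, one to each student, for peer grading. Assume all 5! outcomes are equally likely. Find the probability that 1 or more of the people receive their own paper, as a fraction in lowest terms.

19/30

Favorable outcomes: Σ_{i≥1} C(5,i)·!(5-i) = 5·9 + 10·2 + 10·1 + 5·0 + 1·1 = 76.
Total outcomes: 5! = 120.
Probability = 76/120 = 19/30.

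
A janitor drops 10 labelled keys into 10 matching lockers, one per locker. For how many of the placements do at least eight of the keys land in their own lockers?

Sum C(10,i)·!(10-i) for i = 8..10:
  i=8: C(10,8)·!2 = 45·1 = 45
  i=9: C(10,9)·!1 = 10·0 = 0
  i=10: C(10,10)·!0 = 1·1 = 1
Total = 46.

46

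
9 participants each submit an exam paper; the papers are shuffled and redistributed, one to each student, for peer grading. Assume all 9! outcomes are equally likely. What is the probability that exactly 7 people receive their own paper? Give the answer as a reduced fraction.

Favorable outcomes: C(9,7)·!2 = 36·1 = 36.
Total outcomes: 9! = 362880.
Probability = 36/362880 = 1/10080.

1/10080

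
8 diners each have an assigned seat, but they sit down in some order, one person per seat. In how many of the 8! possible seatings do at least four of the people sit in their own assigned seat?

# with exactly i fixed is C(8,i)·!(8-i); sum over i=4..8:
  i=4: C(8,4)·!4 = 70·9 = 630
  i=5: C(8,5)·!3 = 56·2 = 112
  i=6: C(8,6)·!2 = 28·1 = 28
  i=7: C(8,7)·!1 = 8·0 = 0
  i=8: C(8,8)·!0 = 1·1 = 1
Total = 771.

771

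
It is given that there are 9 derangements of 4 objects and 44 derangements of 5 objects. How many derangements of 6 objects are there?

!6 = (6-1)·(!5 + !4) = 5·(44 + 9) = 5·53 = 265.

265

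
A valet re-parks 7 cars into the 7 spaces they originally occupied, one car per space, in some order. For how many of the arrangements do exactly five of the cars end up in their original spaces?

21

Pick the 5 fixed positions: C(7,5) = 21 ways.
The remaining 2 must be deranged: !2 = 1.
Total: 21 × 1 = 21.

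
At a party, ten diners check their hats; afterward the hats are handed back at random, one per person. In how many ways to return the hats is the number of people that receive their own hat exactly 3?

222480

Choose which 3 of the 10 are fixed: C(10,3) = 120.
The other 7 form a derangement: !7 = 1854.
Total: 120 × 1854 = 222480.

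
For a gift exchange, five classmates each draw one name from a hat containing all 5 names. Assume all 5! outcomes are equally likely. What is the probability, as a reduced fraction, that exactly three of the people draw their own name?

Favorable outcomes: C(5,3)·!2 = 10·1 = 10.
Total outcomes: 5! = 120.
Probability = 10/120 = 1/12.

1/12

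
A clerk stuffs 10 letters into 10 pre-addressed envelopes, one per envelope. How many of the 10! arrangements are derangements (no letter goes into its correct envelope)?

1334961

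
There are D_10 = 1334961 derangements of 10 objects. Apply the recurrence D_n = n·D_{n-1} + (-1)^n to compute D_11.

14684570

D_11 = 11·1334961 - 1 = 14684570.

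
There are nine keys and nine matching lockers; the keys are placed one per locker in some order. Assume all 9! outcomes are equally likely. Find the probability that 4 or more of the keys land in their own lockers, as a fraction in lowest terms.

Favorable outcomes: Σ_{i≥4} C(9,i)·!(9-i) = 126·44 + 126·9 + 84·2 + 36·1 + 9·0 + 1·1 = 6883.
Total outcomes: 9! = 362880.
Probability = 6883/362880 = 6883/362880.

6883/362880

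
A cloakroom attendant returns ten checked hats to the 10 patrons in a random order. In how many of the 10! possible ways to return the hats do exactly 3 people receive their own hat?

222480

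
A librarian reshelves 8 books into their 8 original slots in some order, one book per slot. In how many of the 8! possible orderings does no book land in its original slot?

!8 is the nearest integer to 8!/e.
8! = 40320, and 40320/e ≈ 14832.90, so !8 = 14833.

14833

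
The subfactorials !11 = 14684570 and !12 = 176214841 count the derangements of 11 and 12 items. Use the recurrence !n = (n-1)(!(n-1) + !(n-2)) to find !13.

2290792932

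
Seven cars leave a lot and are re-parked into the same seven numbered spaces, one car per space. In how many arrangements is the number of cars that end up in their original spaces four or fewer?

5018

Sum C(7,i)·!(7-i) for i = 0..4:
  i=0: C(7,0)·!7 = 1·1854 = 1854
  i=1: C(7,1)·!6 = 7·265 = 1855
  i=2: C(7,2)·!5 = 21·44 = 924
  i=3: C(7,3)·!4 = 35·9 = 315
  i=4: C(7,4)·!3 = 35·2 = 70
Total = 5018.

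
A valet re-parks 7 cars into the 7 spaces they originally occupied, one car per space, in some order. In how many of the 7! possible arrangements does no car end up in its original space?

1854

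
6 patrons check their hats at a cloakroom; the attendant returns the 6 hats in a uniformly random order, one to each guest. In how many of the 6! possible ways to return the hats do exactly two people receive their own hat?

Pick the 2 fixed positions: C(6,2) = 15 ways.
The other 4 form a derangement: !4 = 9.
Total: 15 × 9 = 135.

135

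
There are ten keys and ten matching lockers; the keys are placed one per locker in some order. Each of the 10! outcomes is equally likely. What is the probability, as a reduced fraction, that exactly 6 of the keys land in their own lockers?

1/1920

Favorable outcomes: C(10,6)·!4 = 210·9 = 1890.
Total outcomes: 10! = 3628800.
Probability = 1890/3628800 = 1/1920.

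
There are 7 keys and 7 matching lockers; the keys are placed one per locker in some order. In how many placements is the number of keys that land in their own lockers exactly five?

21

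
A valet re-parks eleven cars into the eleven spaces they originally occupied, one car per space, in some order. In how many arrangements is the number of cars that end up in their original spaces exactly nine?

55

Choose which 9 of the 11 are fixed: C(11,9) = 55.
The other 2 form a derangement: !2 = 1.
Total: 55 × 1 = 55.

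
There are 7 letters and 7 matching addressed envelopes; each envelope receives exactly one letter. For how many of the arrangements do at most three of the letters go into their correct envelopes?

4948

# with exactly i fixed is C(7,i)·!(7-i); sum over i=0..3:
  i=0: C(7,0)·!7 = 1·1854 = 1854
  i=1: C(7,1)·!6 = 7·265 = 1855
  i=2: C(7,2)·!5 = 21·44 = 924
  i=3: C(7,3)·!4 = 35·9 = 315
Total = 4948.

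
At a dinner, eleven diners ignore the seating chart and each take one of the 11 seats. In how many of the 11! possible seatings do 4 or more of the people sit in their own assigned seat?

757934

Sum C(11,i)·!(11-i) for i = 4..11:
  i=4: C(11,4)·!7 = 330·1854 = 611820
  i=5: C(11,5)·!6 = 462·265 = 122430
  i=6: C(11,6)·!5 = 462·44 = 20328
  i=7: C(11,7)·!4 = 330·9 = 2970
  i=8: C(11,8)·!3 = 165·2 = 330
  i=9: C(11,9)·!2 = 55·1 = 55
  i=10: C(11,10)·!1 = 11·0 = 0
  i=11: C(11,11)·!0 = 1·1 = 1
Total = 757934.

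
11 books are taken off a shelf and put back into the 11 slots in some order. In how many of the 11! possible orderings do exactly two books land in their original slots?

7342280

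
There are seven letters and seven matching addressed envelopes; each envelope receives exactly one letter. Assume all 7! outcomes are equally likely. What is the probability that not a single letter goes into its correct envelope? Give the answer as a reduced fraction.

103/280

Favorable outcomes: !7 = 1854.
Total outcomes: 7! = 5040.
Probability = 1854/5040 = 103/280.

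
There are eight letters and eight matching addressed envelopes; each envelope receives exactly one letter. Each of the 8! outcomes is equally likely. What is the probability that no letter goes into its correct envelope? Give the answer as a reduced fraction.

2119/5760

Favorable outcomes: !8 = 14833.
Total outcomes: 8! = 40320.
Probability = 14833/40320 = 2119/5760.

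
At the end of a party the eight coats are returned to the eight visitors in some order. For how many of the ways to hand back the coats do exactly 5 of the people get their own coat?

112

Pick the 5 fixed positions: C(8,5) = 56 ways.
The other 3 form a derangement: !3 = 2.
Total: 56 × 2 = 112.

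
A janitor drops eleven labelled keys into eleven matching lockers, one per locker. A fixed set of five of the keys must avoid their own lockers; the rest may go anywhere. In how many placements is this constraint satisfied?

25022880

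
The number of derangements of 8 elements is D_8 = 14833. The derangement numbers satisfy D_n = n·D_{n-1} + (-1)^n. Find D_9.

133496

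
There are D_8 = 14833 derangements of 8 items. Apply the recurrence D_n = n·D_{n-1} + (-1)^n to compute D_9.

133496

D_9 = 9·14833 - 1 = 133496.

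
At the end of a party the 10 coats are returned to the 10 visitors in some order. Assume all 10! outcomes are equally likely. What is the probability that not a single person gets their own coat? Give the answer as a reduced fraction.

16481/44800

Favorable outcomes: !10 = 1334961.
Total outcomes: 10! = 3628800.
Probability = 1334961/3628800 = 16481/44800.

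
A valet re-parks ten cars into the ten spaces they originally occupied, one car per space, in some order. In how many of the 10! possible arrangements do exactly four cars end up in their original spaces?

55650

Pick the 4 fixed positions: C(10,4) = 210 ways.
The remaining 6 must be deranged: !6 = 265.
Total: 210 × 265 = 55650.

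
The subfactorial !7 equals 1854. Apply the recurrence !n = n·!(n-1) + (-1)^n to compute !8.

14833

!8 = 8·1854 + 1 = 14833.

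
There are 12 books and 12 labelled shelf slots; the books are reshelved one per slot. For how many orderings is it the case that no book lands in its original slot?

176214841

The number of derangements of 12 is !12 = Σ_{k=0}^{12} (-1)^k·12!/k!
= 12! - 12!/1! + 12!/2! - 12!/3! + 12!/4! - 12!/5! + 12!/6! - 12!/7! + 12!/8! - 12!/9! + 12!/10! - 12!/11! + 12!/12!
= 479001600 - 479001600 + 239500800 - 79833600 + 19958400 - 3991680 + 665280 - 95040 + 11880 - 1320 + 132 - 12 + 1
= 176214841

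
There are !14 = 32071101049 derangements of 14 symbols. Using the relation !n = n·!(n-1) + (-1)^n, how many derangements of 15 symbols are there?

481066515734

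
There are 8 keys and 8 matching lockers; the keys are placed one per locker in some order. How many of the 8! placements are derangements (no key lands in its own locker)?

14833

!8 = 8! · Σ_{k=0}^{8} (-1)^k/k!
= 8! - 8!/1! + 8!/2! - 8!/3! + 8!/4! - 8!/5! + 8!/6! - 8!/7! + 8!/8!
= 40320 - 40320 + 20160 - 6720 + 1680 - 336 + 56 - 8 + 1
= 14833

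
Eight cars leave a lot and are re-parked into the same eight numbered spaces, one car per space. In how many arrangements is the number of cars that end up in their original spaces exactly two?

7420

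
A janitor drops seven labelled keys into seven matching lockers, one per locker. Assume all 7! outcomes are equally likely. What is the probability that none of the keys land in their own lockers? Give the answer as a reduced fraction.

103/280

Favorable outcomes: !7 = 1854.
Total outcomes: 7! = 5040.
Probability = 1854/5040 = 103/280.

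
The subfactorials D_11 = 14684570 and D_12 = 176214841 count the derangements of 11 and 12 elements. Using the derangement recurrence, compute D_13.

2290792932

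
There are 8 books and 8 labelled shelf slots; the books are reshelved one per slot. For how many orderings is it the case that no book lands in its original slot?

Recurrence: !8 = 7·(!7 + !6).
!8 = 7·(1854 + 265) = 7·2119 = 14833

14833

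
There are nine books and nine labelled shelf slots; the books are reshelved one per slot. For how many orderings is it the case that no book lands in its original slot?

133496

The number of derangements of 9 is !9 = Σ_{k=0}^{9} (-1)^k·9!/k!
= 9! - 9!/1! + 9!/2! - 9!/3! + 9!/4! - 9!/5! + 9!/6! - 9!/7! + 9!/8! - 9!/9!
= 362880 - 362880 + 181440 - 60480 + 15120 - 3024 + 504 - 72 + 9 - 1
= 133496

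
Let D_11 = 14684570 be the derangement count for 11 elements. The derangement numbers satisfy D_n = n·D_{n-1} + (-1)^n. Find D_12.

176214841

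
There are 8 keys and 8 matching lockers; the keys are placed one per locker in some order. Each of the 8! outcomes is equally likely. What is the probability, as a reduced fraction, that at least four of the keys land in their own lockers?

Favorable outcomes: Σ_{i≥4} C(8,i)·!(8-i) = 70·9 + 56·2 + 28·1 + 8·0 + 1·1 = 771.
Total outcomes: 8! = 40320.
Probability = 771/40320 = 257/13440.

257/13440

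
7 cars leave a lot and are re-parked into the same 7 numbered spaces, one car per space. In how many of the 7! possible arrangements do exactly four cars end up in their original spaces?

Pick the 4 fixed positions: C(7,4) = 35 ways.
The other 3 form a derangement: !3 = 2.
Total: 35 × 2 = 70.

70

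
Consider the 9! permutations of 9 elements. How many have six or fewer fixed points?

362843

Sum C(9,i)·!(9-i) for i = 0..6:
  i=0: C(9,0)·!9 = 1·133496 = 133496
  i=1: C(9,1)·!8 = 9·14833 = 133497
  i=2: C(9,2)·!7 = 36·1854 = 66744
  i=3: C(9,3)·!6 = 84·265 = 22260
  i=4: C(9,4)·!5 = 126·44 = 5544
  i=5: C(9,5)·!4 = 126·9 = 1134
  i=6: C(9,6)·!3 = 84·2 = 168
Total = 362843.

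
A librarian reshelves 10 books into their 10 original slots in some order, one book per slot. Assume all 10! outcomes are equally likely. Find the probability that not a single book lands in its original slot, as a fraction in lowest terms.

Favorable outcomes: !10 = 1334961.
Total outcomes: 10! = 3628800.
Probability = 1334961/3628800 = 16481/44800.

16481/44800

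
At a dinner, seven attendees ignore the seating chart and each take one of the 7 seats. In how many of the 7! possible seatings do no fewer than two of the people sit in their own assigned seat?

# with exactly i fixed is C(7,i)·!(7-i); sum over i=2..7:
  i=2: C(7,2)·!5 = 21·44 = 924
  i=3: C(7,3)·!4 = 35·9 = 315
  i=4: C(7,4)·!3 = 35·2 = 70
  i=5: C(7,5)·!2 = 21·1 = 21
  i=6: C(7,6)·!1 = 7·0 = 0
  i=7: C(7,7)·!0 = 1·1 = 1
Total = 1331.

1331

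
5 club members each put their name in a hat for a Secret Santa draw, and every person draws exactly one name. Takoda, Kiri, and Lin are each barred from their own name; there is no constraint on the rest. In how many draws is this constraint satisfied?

64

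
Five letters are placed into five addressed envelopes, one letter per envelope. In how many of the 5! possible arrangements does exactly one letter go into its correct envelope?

45

Choose which one of the 5 is fixed: C(5,1) = 5.
The other 4 form a derangement: !4 = 9.
Total: 5 × 9 = 45.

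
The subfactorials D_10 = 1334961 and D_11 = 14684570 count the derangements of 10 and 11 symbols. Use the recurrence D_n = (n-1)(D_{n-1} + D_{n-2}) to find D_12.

176214841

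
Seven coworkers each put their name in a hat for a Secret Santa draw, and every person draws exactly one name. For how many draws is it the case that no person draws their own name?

By inclusion-exclusion, !7 = Σ (-1)^k · 7!/k! for k=0..7
= 7! - 7!/1! + 7!/2! - 7!/3! + 7!/4! - 7!/5! + 7!/6! - 7!/7!
= 5040 - 5040 + 2520 - 840 + 210 - 42 + 7 - 1
= 1854

1854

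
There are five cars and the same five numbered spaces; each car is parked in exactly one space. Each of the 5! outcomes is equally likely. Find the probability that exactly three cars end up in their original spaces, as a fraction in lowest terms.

Favorable outcomes: C(5,3)·!2 = 10·1 = 10.
Total outcomes: 5! = 120.
Probability = 10/120 = 1/12.

1/12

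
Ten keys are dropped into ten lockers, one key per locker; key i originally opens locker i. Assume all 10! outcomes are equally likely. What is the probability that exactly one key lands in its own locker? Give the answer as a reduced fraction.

Favorable outcomes: C(10,1)·!9 = 10·133496 = 1334960.
Total outcomes: 10! = 3628800.
Probability = 1334960/3628800 = 16687/45360.

16687/45360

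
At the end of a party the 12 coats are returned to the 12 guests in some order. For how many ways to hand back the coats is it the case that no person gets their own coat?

176214841

The subfactorial !12 = [12!/e] (nearest integer).
12! = 479001600, and 479001600/e ≈ 176214840.93, so !12 = 176214841.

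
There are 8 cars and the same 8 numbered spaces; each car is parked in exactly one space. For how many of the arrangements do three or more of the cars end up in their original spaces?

# with exactly i fixed is C(8,i)·!(8-i); sum over i=3..8:
  i=3: C(8,3)·!5 = 56·44 = 2464
  i=4: C(8,4)·!4 = 70·9 = 630
  i=5: C(8,5)·!3 = 56·2 = 112
  i=6: C(8,6)·!2 = 28·1 = 28
  i=7: C(8,7)·!1 = 8·0 = 0
  i=8: C(8,8)·!0 = 1·1 = 1
Total = 3235.

3235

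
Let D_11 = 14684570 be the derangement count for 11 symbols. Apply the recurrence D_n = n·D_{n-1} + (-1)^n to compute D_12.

D_12 = 12·14684570 + 1 = 176214841.

176214841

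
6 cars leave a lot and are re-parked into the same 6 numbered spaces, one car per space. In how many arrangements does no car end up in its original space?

Recurrence: !6 = 5·(!5 + !4).
!6 = 5·(44 + 9) = 5·53 = 265

265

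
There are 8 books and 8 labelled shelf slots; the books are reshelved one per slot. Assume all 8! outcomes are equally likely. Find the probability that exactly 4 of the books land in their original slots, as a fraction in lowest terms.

1/64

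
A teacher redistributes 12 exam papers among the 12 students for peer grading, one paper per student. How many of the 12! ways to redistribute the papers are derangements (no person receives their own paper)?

!12 is the nearest integer to 12!/e.
12! = 479001600, and 479001600/e ≈ 176214840.93, so !12 = 176214841.

176214841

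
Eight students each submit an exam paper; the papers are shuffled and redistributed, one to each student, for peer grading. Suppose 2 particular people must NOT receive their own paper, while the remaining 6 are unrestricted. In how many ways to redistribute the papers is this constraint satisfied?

30960

Inclusion-exclusion on the 2 forbidden self-matches:
Σ_{j=0}^{2} (-1)^j C(2,j)(8-j)!
= C(2,0)·8! - C(2,1)·7! + C(2,2)·6!
= 40320 - 10080 + 720
= 30960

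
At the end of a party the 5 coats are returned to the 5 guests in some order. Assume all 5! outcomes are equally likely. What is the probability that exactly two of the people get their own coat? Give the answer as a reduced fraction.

Favorable outcomes: C(5,2)·!3 = 10·2 = 20.
Total outcomes: 5! = 120.
Probability = 20/120 = 1/6.

1/6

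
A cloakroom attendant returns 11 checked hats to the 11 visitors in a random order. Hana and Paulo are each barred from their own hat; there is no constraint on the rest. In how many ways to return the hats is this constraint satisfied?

33022080

Inclusion-exclusion on the 2 forbidden self-matches:
Σ_{j=0}^{2} (-1)^j C(2,j)(11-j)!
= C(2,0)·11! - C(2,1)·10! + C(2,2)·9!
= 39916800 - 7257600 + 362880
= 33022080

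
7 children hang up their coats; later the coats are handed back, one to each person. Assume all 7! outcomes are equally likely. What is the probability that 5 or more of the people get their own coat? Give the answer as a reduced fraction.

Favorable outcomes: Σ_{i≥5} C(7,i)·!(7-i) = 21·1 + 7·0 + 1·1 = 22.
Total outcomes: 7! = 5040.
Probability = 22/5040 = 11/2520.

11/2520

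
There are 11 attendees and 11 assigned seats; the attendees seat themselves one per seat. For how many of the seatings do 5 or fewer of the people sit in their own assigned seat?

39893116

Sum C(11,i)·!(11-i) for i = 0..5:
  i=0: C(11,0)·!11 = 1·14684570 = 14684570
  i=1: C(11,1)·!10 = 11·1334961 = 14684571
  i=2: C(11,2)·!9 = 55·133496 = 7342280
  i=3: C(11,3)·!8 = 165·14833 = 2447445
  i=4: C(11,4)·!7 = 330·1854 = 611820
  i=5: C(11,5)·!6 = 462·265 = 122430
Total = 39893116.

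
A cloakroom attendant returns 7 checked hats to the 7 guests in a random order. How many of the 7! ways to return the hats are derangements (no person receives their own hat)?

By inclusion-exclusion, !7 = Σ (-1)^k · 7!/k! for k=0..7
= 7! - 7!/1! + 7!/2! - 7!/3! + 7!/4! - 7!/5! + 7!/6! - 7!/7!
= 5040 - 5040 + 2520 - 840 + 210 - 42 + 7 - 1
= 1854

1854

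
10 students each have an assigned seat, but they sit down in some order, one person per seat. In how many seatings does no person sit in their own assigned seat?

Recurrence: !10 = 10·!9 + (-1)^10.
!10 = 10·133496 + 1 = 1334961

1334961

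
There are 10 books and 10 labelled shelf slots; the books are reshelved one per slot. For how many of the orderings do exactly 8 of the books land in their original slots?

Pick the 8 fixed positions: C(10,8) = 45 ways.
The remaining 2 must be deranged: !2 = 1.
Total: 45 × 1 = 45.

45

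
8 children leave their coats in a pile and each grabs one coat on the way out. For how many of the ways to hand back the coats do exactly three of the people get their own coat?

Pick the 3 fixed positions: C(8,3) = 56 ways.
The remaining 5 must be deranged: !5 = 44.
Total: 56 × 44 = 2464.

2464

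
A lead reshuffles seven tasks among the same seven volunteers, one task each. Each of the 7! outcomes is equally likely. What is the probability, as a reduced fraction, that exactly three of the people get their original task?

Favorable outcomes: C(7,3)·!4 = 35·9 = 315.
Total outcomes: 7! = 5040.
Probability = 315/5040 = 1/16.

1/16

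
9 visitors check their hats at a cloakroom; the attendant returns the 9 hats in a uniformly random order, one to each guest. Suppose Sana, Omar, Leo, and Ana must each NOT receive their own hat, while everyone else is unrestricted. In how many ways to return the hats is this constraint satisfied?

Let A_j be the event that the j-th constrained one is fixed. By inclusion-exclusion over the 4 events:
Σ_{j=0}^{4} (-1)^j C(4,j)(9-j)!
= C(4,0)·9! - C(4,1)·8! + C(4,2)·7! - C(4,3)·6! + C(4,4)·5!
= 362880 - 161280 + 30240 - 2880 + 120
= 229080

229080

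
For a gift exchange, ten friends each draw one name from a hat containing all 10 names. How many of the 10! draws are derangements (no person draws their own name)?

The subfactorial !10 = [10!/e] (nearest integer).
10! = 3628800, and 3628800/e ≈ 1334960.92, so !10 = 1334961.

1334961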